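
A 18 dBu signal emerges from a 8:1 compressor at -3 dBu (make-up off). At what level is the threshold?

-6 dBu

Let T be the threshold. Output overshoot = (input overshoot)/R, so -3 − T = (18 − T)/8.
8·(-3 − T) = 18 − T → 7·T = -24 − 18 = -42.
T = -42/7 = -6 dBu.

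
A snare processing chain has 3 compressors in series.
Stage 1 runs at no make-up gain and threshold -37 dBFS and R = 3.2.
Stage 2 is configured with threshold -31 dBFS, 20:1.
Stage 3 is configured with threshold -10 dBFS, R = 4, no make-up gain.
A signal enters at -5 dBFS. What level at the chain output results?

-30.8 dBFS

Stage 1: 32 dB above -37 dBFS, reduced 3.2:1 to 10 dB above → -27 dBFS.
Stage 2: 4 dB above -31 dBFS, reduced 20:1 to 0.2 dB above → -30.8 dBFS.
Stage 3: -30.8 dBFS ≤ -10 dBFS, so stage 3 doesn't engage; output -30.8 dBFS.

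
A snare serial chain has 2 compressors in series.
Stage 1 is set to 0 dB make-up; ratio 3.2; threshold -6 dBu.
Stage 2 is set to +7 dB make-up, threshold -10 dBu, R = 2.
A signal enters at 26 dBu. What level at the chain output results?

4 dBu

Stage 1: 26 dBu is 32 dB over -6 dBu; at 3.2:1 that becomes 10 dB over, giving 4 dBu.
Stage 2: 14 dB above -10 dBu, reduced 2:1 to 7 dB above → -3 dBu; +7 dB make-up → 4 dBu.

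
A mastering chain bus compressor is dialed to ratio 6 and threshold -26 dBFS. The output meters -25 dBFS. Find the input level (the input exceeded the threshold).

Post-compression overshoot = -25 − (-26) = 1 dB.
Before 6:1 compression the overshoot was 1 × 6 = 6 dB, so input = -26 + 6 = -20 dBFS.

-20 dBFS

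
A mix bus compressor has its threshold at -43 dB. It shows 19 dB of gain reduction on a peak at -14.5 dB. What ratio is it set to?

Input overshoot = -14.5 − (-43) = 28.5 dB.
Output overshoot = 28.5 − 19 = 9.5 dB.
Ratio = input overshoot / output overshoot = 28.5 / 9.5 = 3.

3:1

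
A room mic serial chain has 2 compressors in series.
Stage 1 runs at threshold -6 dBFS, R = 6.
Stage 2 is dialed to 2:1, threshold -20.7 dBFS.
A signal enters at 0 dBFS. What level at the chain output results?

-12.85 dBFS

Stage 1: 0 dBFS is 6 dB over -6 dBFS; at 6:1 that becomes 1 dB over, giving -5 dBFS.
Stage 2: 15.7 dB above -20.7 dBFS, reduced 2:1 to 7.85 dB above → -12.85 dBFS.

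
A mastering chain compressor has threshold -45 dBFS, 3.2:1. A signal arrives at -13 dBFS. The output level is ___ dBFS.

-35 dBFS

The input is 32 dB above the -45 dBFS threshold.
At 3.2:1 the overshoot is divided by 3.2, leaving 10 dB above threshold.
Output = -45 + 10 = -35 dBFS.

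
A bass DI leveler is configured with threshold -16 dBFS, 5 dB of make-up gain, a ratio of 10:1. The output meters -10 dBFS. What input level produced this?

-6 dBFS

Before make-up, the level was -10 − 5 = -15 dBFS.
The compressed level sits -15 − (-16) = 1 dB over threshold.
Undo the ratio: input overshoot = 1 × 10 = 10 dB, giving input = -6 dBFS.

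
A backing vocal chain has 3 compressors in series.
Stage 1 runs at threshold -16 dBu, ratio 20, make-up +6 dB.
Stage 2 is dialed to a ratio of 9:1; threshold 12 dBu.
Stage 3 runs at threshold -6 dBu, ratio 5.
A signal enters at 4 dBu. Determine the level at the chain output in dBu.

-9 dBu

Stage 1: overshoot 20 dB → 20/20 = 1 dB → -15 dBu; +6 dB make-up → -9 dBu.
Stage 2: -9 dBu ≤ 12 dBu, so stage 2 doesn't engage; output -9 dBu.
Stage 3: below threshold (-9 ≤ -6); passes unchanged; output -9 dBu.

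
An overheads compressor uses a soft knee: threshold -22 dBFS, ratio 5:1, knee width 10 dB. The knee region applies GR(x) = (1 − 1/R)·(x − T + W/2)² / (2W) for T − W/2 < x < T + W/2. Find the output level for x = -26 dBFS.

-26.04 dBFS

x − T + W/2 = -26 − (-22) + 5 = 1.
GR = (1 − 1/5) × 1² / 20 = 0.8 × 1 / 20 = 0.04 dB.
Output = -26 − 0.04 = -26.04 dBFS.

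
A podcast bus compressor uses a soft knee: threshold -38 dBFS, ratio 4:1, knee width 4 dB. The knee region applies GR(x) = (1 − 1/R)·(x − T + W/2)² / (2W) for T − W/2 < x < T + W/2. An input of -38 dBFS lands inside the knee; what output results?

x − T + W/2 = -38 − (-38) + 2 = 2.
GR = (1 − 1/4) × 2² / 8 = 0.75 × 4 / 8 = 0.375 dB.
Output = -38 − 0.375 = -38.375 dBFS.

-38.375 dBFS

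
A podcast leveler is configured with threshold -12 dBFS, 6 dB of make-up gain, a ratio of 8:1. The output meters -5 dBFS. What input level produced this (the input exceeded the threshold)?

-4 dBFS

Before make-up, the level was -5 − 6 = -11 dBFS.
That's 1 dB above the -12 dBFS threshold.
Undo the ratio: input overshoot = 1 × 8 = 8 dB, giving input = -4 dBFS.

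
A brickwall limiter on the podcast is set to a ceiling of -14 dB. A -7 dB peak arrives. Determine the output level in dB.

The limiter clamps the peak to its -14 dB ceiling.

-14 dB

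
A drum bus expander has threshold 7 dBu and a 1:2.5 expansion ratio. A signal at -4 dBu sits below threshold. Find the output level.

The input is 11 dB below the 7 dBu threshold.
A 1:2.5 expander multiplies undershoot by 2.5: 11 × 2.5 = 27.5 dB below threshold.
Output = 7 − 27.5 = -20.5 dBu.

-20.5 dBu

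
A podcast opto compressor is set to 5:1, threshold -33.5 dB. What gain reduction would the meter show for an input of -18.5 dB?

Overshoot = -18.5 − (-33.5) = 15 dB.
At 5:1, output sits 15/5 = 3 dB above threshold.
GR = overshoot in − overshoot out = 15 − 3 = 12 dB.

12 dB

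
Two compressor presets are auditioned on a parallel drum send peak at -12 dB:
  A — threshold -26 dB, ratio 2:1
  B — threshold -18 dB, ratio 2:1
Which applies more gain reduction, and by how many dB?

A, by 4 dB

A: GR = 14 − 14/2 = 7 dB.
B: GR = 6 − 6/2 = 3 dB.
A reduces 4 dB more.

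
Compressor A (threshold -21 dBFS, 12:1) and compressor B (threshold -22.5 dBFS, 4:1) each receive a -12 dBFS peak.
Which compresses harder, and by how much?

A, by 0.375 dB

A: overshoot 9 dB → output overshoot 0.75 dB → GR 8.25 dB.
B: overshoot 10.5 dB → output overshoot 2.625 dB → GR 7.875 dB.
A reduces 0.375 dB more.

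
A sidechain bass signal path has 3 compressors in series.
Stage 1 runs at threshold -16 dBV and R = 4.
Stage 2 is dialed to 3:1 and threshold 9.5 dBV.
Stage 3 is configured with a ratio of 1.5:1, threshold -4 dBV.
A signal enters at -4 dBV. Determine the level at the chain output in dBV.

-13 dBV

Stage 1: overshoot 12 dB → 12/4 = 3 dB → -13 dBV.
Stage 2: below threshold (-13 ≤ 9.5); passes unchanged; output -13 dBV.
Stage 3: below threshold (-13 ≤ -4); passes unchanged; output -13 dBV.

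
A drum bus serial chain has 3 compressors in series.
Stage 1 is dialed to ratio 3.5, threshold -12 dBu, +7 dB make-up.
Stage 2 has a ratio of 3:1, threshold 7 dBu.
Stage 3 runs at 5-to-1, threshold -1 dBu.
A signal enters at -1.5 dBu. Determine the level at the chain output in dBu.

-2 dBu

Stage 1: -1.5 dBu is 10.5 dB over -12 dBu; at 3.5:1 that becomes 3 dB over, giving -9 dBu; +7 dB make-up → -2 dBu.
Stage 2: -2 dBu is at or below the 7 dBu threshold — no compression; output -2 dBu.
Stage 3: -2 dBu is at or below the -1 dBu threshold — no compression; output -2 dBu.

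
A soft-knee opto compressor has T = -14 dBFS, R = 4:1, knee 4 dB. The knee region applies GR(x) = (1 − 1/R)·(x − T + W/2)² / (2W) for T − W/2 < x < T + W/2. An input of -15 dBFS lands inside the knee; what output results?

-15.09375 dBFS

x − T + W/2 = -15 − (-14) + 2 = 1.
GR = (1 − 1/4) × 1² / 8 = 0.75 × 1 / 8 = 0.09375 dB.
Output = -15 − 0.09375 = -15.09375 dBFS.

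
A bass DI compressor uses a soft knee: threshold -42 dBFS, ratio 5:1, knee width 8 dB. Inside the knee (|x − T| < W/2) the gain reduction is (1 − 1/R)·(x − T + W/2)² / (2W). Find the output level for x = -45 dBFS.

x − T + W/2 = -45 − (-42) + 4 = 1.
GR = (1 − 1/5) × 1² / 16 = 0.8 × 1 / 16 = 0.05 dB.
Output = -45 − 0.05 = -45.05 dBFS.

-45.05 dBFS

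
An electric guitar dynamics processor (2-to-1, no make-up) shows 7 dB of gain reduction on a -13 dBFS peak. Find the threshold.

-27 dBFS

Gain reduction = -13 − (-20) = 7 dB; output overshoot = GR / (R − 1) = 7 / 1 = 7 dB.
Threshold = output − output overshoot = -20 − 7 = -27 dBFS.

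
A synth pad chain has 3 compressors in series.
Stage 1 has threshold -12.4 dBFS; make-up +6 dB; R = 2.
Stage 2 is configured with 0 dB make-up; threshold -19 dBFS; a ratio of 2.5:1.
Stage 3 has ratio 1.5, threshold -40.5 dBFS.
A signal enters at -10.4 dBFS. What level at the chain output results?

Stage 1: -10.4 dBFS is 2 dB over -12.4 dBFS; at 2:1 that becomes 1 dB over, giving -11.4 dBFS; +6 dB make-up → -5.4 dBFS.
Stage 2: overshoot 13.6 dB → 13.6/2.5 = 5.44 dB → -13.56 dBFS.
Stage 3: overshoot 26.94 dB → 26.94/1.5 = 17.96 dB → -22.54 dBFS.

-22.54 dBFS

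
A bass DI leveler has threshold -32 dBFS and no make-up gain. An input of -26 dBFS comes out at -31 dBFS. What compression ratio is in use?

Input overshoot = -26 − (-32) = 6 dB; output overshoot = -31 − (-32) = 1 dB.
Ratio = 6 / 1 = 6.

6:1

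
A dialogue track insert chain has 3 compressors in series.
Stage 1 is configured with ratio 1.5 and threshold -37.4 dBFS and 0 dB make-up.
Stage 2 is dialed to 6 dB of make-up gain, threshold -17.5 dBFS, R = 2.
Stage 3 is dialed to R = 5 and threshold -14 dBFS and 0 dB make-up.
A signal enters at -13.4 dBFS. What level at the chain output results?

-15.4 dBFS

Stage 1: 24 dB above -37.4 dBFS, reduced 1.5:1 to 16 dB above → -21.4 dBFS.
Stage 2: below threshold (-21.4 ≤ -17.5); passes unchanged; make-up brings it to -15.4 dBFS.
Stage 3: -15.4 dBFS is at or below the -14 dBFS threshold — no compression; output -15.4 dBFS.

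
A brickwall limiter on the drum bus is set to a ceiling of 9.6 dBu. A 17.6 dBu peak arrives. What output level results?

A brickwall limiter is an ∞:1 compressor: any input above the ceiling is clamped to 9.6 dBu.

9.6 dBu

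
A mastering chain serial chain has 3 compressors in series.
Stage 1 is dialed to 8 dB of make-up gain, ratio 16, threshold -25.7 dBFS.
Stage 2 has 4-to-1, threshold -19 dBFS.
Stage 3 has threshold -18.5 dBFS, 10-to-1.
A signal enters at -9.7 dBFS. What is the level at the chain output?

Stage 1: 16 dB above -25.7 dBFS, reduced 16:1 to 1 dB above → -24.7 dBFS; +8 dB make-up → -16.7 dBFS.
Stage 2: 2.3 dB above -19 dBFS, reduced 4:1 to 0.575 dB above → -18.425 dBFS.
Stage 3: 0.075 dB above -18.5 dBFS, reduced 10:1 to 0.0075 dB above → -18.4925 dBFS.

-18.4925 dBFS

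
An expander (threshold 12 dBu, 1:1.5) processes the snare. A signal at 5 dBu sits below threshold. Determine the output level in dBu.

1.5 dBu

The input is 7 dB below the 12 dBu threshold.
A 1:1.5 expander multiplies undershoot by 1.5: 7 × 1.5 = 10.5 dB below threshold.
Output = 12 − 10.5 = 1.5 dBu.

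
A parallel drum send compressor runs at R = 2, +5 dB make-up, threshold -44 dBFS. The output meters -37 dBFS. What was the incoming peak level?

-40 dBFS

Before make-up, the level was -37 − 5 = -42 dBFS.
The compressed level sits -42 − (-44) = 2 dB over threshold.
Before 2:1 compression the overshoot was 2 × 2 = 4 dB, so input = -44 + 4 = -40 dBFS.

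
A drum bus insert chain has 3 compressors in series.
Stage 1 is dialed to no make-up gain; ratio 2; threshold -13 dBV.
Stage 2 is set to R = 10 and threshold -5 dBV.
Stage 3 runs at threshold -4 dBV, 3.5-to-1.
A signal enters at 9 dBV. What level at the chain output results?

Stage 1: overshoot 22 dB → 22/2 = 11 dB → -2 dBV.
Stage 2: 3 dB above -5 dBV, reduced 10:1 to 0.3 dB above → -4.7 dBV.
Stage 3: -4.7 dBV is at or below the -4 dBV threshold — no compression; output -4.7 dBV.

-4.7 dBV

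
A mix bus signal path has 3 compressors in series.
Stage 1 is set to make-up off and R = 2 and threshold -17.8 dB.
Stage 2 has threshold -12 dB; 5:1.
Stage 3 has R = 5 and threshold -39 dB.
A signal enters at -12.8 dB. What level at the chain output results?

-34.26 dB

Stage 1: -12.8 dB is 5 dB over -17.8 dB; at 2:1 that becomes 2.5 dB over, giving -15.3 dB.
Stage 2: below threshold (-15.3 ≤ -12); passes unchanged; output -15.3 dB.
Stage 3: overshoot 23.7 dB → 23.7/5 = 4.74 dB → -34.26 dB.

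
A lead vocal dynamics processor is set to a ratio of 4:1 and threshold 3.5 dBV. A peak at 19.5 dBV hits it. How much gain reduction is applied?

12 dB

19.5 dBV exceeds the threshold by 16 dB.
A 4:1 ratio leaves 4 dB of that excess.
Gain reduction = 16 − 4 = 12 dB.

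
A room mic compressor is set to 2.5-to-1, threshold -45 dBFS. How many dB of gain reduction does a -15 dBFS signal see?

18 dB

Overshoot = -15 − (-45) = 30 dB.
After 2.5:1 compression the overshoot becomes 30/2.5 = 12 dB.
So the signal is attenuated by 30 − 12 = 18 dB.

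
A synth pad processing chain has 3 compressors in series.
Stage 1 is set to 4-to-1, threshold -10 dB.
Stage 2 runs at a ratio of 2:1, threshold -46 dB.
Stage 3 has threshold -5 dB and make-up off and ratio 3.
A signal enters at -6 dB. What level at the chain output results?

Stage 1: 4 dB above -10 dB, reduced 4:1 to 1 dB above → -9 dB.
Stage 2: 37 dB above -46 dB, reduced 2:1 to 18.5 dB above → -27.5 dB.
Stage 3: -27.5 dB ≤ -5 dB, so stage 3 doesn't engage; output -27.5 dB.

-27.5 dB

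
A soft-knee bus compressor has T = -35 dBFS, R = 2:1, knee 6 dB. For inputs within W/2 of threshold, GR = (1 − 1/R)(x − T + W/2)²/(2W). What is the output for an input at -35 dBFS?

-35.375 dBFS

x − T + W/2 = -35 − (-35) + 3 = 3.
GR = (1 − 1/2) × 3² / 12 = 0.5 × 9 / 12 = 0.375 dB.
Output = -35 − 0.375 = -35.375 dBFS.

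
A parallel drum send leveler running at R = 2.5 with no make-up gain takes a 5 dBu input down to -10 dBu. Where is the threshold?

-20 dBu

Let T be the threshold. Output overshoot = (input overshoot)/R, so -10 − T = (5 − T)/2.5.
2.5·(-10 − T) = 5 − T → 1.5·T = -25 − 5 = -30.
T = -30/1.5 = -20 dBu.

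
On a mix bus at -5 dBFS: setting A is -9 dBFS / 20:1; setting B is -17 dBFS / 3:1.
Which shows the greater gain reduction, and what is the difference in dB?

A: 4 dB over, compressed to 0.2 dB over, so 3.8 dB of GR.
B: 12 dB over, compressed to 4 dB over, so 8 dB of GR.
B reduces 4.2 dB more.

B, by 4.2 dB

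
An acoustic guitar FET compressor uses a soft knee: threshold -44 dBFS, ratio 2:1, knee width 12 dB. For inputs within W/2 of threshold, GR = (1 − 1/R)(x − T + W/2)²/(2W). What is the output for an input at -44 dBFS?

-44.75 dBFS

x − T + W/2 = -44 − (-44) + 6 = 6.
GR = (1 − 1/2) × 6² / 24 = 0.5 × 36 / 24 = 0.75 dB.
Output = -44 − 0.75 = -44.75 dBFS.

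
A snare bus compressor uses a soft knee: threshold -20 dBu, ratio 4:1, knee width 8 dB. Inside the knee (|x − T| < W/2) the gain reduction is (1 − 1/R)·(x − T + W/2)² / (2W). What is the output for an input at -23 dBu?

-23.046875 dBu

x − T + W/2 = -23 − (-20) + 4 = 1.
GR = (1 − 1/4) × 1² / 16 = 0.75 × 1 / 16 = 0.046875 dB.
Output = -23 − 0.046875 = -23.046875 dBu.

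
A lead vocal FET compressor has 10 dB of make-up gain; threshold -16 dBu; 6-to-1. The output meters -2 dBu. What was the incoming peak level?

Before make-up, the level was -2 − 10 = -12 dBu.
Post-compression overshoot = -12 − (-16) = 4 dB.
Undo the ratio: input overshoot = 4 × 6 = 24 dB, giving input = 8 dBu.

8 dBu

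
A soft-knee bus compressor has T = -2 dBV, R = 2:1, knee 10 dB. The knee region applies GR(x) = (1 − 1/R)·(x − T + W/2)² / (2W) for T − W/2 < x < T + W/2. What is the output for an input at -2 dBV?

-2.625 dBV

x − T + W/2 = -2 − (-2) + 5 = 5.
GR = (1 − 1/2) × 5² / 20 = 0.5 × 25 / 20 = 0.625 dB.
Output = -2 − 0.625 = -2.625 dBV.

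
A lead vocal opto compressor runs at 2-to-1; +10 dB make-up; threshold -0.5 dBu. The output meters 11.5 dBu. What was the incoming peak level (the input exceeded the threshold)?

3.5 dBu

Before make-up, the level was 11.5 − 10 = 1.5 dBu.
The compressed level sits 1.5 − (-0.5) = 2 dB over threshold.
Before 2:1 compression the overshoot was 2 × 2 = 4 dB, so input = -0.5 + 4 = 3.5 dBu.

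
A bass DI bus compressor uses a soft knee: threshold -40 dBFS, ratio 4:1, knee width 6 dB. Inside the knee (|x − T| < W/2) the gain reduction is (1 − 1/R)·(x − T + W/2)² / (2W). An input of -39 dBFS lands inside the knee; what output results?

x − T + W/2 = -39 − (-40) + 3 = 4.
GR = (1 − 1/4) × 4² / 12 = 0.75 × 16 / 12 = 1 dB.
Output = -39 − 1 = -40 dBFS.

-40 dBFS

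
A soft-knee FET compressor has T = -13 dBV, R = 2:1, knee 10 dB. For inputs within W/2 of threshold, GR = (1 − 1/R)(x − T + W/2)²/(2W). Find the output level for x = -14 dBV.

x − T + W/2 = -14 − (-13) + 5 = 4.
GR = (1 − 1/2) × 4² / 20 = 0.5 × 16 / 20 = 0.4 dB.
Output = -14 − 0.4 = -14.4 dBV.

-14.4 dBV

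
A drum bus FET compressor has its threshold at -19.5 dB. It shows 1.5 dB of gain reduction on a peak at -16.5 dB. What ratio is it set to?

2:1

Input overshoot = -16.5 − (-19.5) = 3 dB.
Output overshoot = 3 − 1.5 = 1.5 dB.
Ratio = input overshoot / output overshoot = 3 / 1.5 = 2.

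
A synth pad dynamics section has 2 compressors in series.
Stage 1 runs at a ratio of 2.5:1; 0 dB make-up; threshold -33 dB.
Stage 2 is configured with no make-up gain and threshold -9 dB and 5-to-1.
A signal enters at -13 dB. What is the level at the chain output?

Stage 1: 20 dB above -33 dB, reduced 2.5:1 to 8 dB above → -25 dB.
Stage 2: below threshold (-25 ≤ -9); passes unchanged; output -25 dB.

-25 dB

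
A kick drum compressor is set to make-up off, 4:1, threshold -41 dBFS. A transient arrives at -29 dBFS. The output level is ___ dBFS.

-38 dBFS

The input is 12 dB above the -41 dBFS threshold.
At 4:1 the overshoot is divided by 4, leaving 3 dB above threshold.
Output = -41 + 3 = -38 dBFS.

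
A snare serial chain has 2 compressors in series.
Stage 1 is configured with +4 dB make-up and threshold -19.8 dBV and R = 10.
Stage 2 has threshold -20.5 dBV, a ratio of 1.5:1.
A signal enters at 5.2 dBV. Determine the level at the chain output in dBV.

Stage 1: 5.2 dBV is 25 dB over -19.8 dBV; at 10:1 that becomes 2.5 dB over, giving -17.3 dBV; +4 dB make-up → -13.3 dBV.
Stage 2: 7.2 dB above -20.5 dBV, reduced 1.5:1 to 4.8 dB above → -15.7 dBV.

-15.7 dBV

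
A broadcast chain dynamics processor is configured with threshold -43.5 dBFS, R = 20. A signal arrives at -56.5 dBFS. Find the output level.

-56.5 dBFS is 13 dB below the -43.5 dBFS threshold, so no gain reduction is applied.
Output = input = -56.5 dBFS.

-56.5 dBFS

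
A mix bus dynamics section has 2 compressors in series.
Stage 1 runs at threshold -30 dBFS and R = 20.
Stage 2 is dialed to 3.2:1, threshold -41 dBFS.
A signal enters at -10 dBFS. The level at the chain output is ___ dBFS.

Stage 1: -10 dBFS is 20 dB over -30 dBFS; at 20:1 that becomes 1 dB over, giving -29 dBFS.
Stage 2: -29 dBFS is 12 dB over -41 dBFS; at 3.2:1 that becomes 3.75 dB over, giving -37.25 dBFS.

-37.25 dBFS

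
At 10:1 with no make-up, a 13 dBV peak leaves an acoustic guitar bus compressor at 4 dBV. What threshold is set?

3 dBV

Input is 10 dB above T (since output overshoot × R = input overshoot: (4 − T)·10 = 13 − T gives T = 3 dBV).
Check: 3 + (13 − 3)/10 = 3 + 1 = 4 dBV. ✓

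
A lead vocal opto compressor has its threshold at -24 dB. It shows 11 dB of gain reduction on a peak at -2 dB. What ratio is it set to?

Input overshoot = -2 − (-24) = 22 dB.
Output overshoot = 22 − 11 = 11 dB.
Ratio = input overshoot / output overshoot = 22 / 11 = 2.

2:1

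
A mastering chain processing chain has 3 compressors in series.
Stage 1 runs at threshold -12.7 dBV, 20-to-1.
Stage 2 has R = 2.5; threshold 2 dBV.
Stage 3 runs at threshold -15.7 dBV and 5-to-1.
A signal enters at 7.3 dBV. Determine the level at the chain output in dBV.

Stage 1: 20 dB above -12.7 dBV, reduced 20:1 to 1 dB above → -11.7 dBV.
Stage 2: -11.7 dBV ≤ 2 dBV, so stage 2 doesn't engage; output -11.7 dBV.
Stage 3: overshoot 4 dB → 4/5 = 0.8 dB → -14.9 dBV.

-14.9 dBV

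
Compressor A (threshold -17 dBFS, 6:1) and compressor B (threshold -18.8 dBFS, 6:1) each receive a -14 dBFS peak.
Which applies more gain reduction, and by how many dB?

B, by 1.5 dB

A: overshoot 3 dB → output overshoot 0.5 dB → GR 2.5 dB.
B: overshoot 4.8 dB → output overshoot 0.8 dB → GR 4 dB.
Difference: 1.5 dB in favour of B.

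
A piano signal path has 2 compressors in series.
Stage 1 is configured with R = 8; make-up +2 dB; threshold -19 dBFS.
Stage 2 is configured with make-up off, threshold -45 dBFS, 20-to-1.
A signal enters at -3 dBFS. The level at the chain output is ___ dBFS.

-43.5 dBFS

Stage 1: overshoot 16 dB → 16/8 = 2 dB → -17 dBFS; +2 dB make-up → -15 dBFS.
Stage 2: 30 dB above -45 dBFS, reduced 20:1 to 1.5 dB above → -43.5 dBFS.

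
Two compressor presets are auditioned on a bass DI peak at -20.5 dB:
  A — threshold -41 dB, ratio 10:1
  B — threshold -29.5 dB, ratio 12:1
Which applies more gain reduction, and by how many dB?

A: overshoot 20.5 dB → output overshoot 2.05 dB → GR 18.45 dB.
B: overshoot 9 dB → output overshoot 0.75 dB → GR 8.25 dB.
A applies 10.2 dB more gain reduction.

A, by 10.2 dB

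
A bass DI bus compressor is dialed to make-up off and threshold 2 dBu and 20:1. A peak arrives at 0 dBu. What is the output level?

0 dBu

0 dBu is 2 dB below the 2 dBu threshold, so no gain reduction is applied.
Output = input = 0 dBu.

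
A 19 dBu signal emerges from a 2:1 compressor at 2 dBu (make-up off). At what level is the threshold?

-15 dBu

Gain reduction = 19 − 2 = 17 dB; output overshoot = GR / (R − 1) = 17 / 1 = 17 dB.
Threshold = output − output overshoot = 2 − 17 = -15 dBu.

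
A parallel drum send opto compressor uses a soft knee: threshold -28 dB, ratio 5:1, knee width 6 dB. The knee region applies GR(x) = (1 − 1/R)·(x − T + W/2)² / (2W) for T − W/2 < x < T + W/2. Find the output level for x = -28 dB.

x − T + W/2 = -28 − (-28) + 3 = 3.
GR = (1 − 1/5) × 3² / 12 = 0.8 × 9 / 12 = 0.6 dB.
Output = -28 − 0.6 = -28.6 dB.

-28.6 dB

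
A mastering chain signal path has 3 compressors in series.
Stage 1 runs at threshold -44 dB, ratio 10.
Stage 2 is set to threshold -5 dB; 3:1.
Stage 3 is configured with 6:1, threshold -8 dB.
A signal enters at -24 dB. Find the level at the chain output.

-42 dB

Stage 1: overshoot 20 dB → 20/10 = 2 dB → -42 dB.
Stage 2: below threshold (-42 ≤ -5); passes unchanged; output -42 dB.
Stage 3: below threshold (-42 ≤ -8); passes unchanged; output -42 dB.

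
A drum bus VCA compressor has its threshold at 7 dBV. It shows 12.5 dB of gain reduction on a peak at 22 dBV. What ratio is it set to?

Input overshoot = 22 − 7 = 15 dB.
Output overshoot = 15 − 12.5 = 2.5 dB.
Ratio = input overshoot / output overshoot = 15 / 2.5 = 6.

6:1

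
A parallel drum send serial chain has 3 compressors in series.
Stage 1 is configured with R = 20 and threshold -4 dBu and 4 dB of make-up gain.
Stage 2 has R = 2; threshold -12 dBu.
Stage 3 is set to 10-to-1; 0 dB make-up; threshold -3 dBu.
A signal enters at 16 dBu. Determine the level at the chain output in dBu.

Stage 1: overshoot 20 dB → 20/20 = 1 dB → -3 dBu; +4 dB make-up → 1 dBu.
Stage 2: overshoot 13 dB → 13/2 = 6.5 dB → -5.5 dBu.
Stage 3: -5.5 dBu ≤ -3 dBu, so stage 3 doesn't engage; output -5.5 dBu.

-5.5 dBu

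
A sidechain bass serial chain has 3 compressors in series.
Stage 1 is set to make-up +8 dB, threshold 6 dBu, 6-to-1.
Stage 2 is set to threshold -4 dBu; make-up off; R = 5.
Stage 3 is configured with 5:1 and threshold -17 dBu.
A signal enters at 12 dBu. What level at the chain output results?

-13.64 dBu

Stage 1: 12 dBu is 6 dB over 6 dBu; at 6:1 that becomes 1 dB over, giving 7 dBu; +8 dB make-up → 15 dBu.
Stage 2: overshoot 19 dB → 19/5 = 3.8 dB → -0.2 dBu.
Stage 3: overshoot 16.8 dB → 16.8/5 = 3.36 dB → -13.64 dBu.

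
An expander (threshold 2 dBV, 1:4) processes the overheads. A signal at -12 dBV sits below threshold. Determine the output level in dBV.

-54 dBV

Undershoot = 2 − (-12) = 14 dB.
At 1:4, that expands to 56 dB under threshold.
Output = 2 − 56 = -54 dBV.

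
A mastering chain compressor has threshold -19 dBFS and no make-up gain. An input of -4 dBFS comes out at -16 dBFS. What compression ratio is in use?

5:1

Input overshoot = -4 − (-19) = 15 dB; output overshoot = -16 − (-19) = 3 dB.
Ratio = 15 / 3 = 5.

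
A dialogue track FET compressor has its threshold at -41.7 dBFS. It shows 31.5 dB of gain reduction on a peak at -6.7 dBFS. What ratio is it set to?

Input overshoot = -6.7 − (-41.7) = 35 dB.
Output overshoot = 35 − 31.5 = 3.5 dB.
Ratio = input overshoot / output overshoot = 35 / 3.5 = 10.

10:1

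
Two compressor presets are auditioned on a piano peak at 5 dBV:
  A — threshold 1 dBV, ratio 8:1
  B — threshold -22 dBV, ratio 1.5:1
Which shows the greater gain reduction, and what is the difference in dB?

B, by 5.5 dB

A: 4 dB over, compressed to 0.5 dB over, so 3.5 dB of GR.
B: 27 dB over, compressed to 18 dB over, so 9 dB of GR.
Difference: 5.5 dB in favour of B.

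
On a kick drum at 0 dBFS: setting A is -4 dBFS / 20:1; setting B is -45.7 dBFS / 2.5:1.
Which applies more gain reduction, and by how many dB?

B, by 23.62 dB

A: 4 dB over, compressed to 0.2 dB over, so 3.8 dB of GR.
B: 45.7 dB over, compressed to 18.28 dB over, so 27.42 dB of GR.
Difference: 23.62 dB in favour of B.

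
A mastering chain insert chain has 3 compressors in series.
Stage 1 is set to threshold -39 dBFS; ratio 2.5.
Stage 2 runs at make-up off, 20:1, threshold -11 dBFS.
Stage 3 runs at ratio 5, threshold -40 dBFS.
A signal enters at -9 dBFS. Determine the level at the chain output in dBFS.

Stage 1: overshoot 30 dB → 30/2.5 = 12 dB → -27 dBFS.
Stage 2: below threshold (-27 ≤ -11); passes unchanged; output -27 dBFS.
Stage 3: -27 dBFS is 13 dB over -40 dBFS; at 5:1 that becomes 2.6 dB over, giving -37.4 dBFS.

-37.4 dBFS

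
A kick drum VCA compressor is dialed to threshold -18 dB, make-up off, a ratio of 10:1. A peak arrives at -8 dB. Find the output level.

-17 dB

Overshoot: -8 − (-18) = 10 dB.
At 10:1 the overshoot is divided by 10, leaving 1 dB above threshold.
That puts the output at -17 dB.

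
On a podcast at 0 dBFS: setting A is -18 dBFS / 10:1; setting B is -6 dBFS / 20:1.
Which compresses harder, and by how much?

A, by 10.5 dB

A: overshoot 18 dB → output overshoot 1.8 dB → GR 16.2 dB.
B: overshoot 6 dB → output overshoot 0.3 dB → GR 5.7 dB.
A reduces 10.5 dB more.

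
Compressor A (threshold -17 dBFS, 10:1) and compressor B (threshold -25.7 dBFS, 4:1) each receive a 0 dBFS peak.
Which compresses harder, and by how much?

A: GR = 17 − 17/10 = 15.3 dB.
B: GR = 25.7 − 25.7/4 = 19.275 dB.
B applies 3.975 dB more gain reduction.

B, by 3.975 dB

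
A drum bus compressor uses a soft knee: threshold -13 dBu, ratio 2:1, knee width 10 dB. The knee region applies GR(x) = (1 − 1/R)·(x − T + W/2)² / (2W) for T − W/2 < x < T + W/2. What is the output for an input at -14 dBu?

-14.4 dBu

x − T + W/2 = -14 − (-13) + 5 = 4.
GR = (1 − 1/2) × 4² / 20 = 0.5 × 16 / 20 = 0.4 dB.
Output = -14 − 0.4 = -14.4 dBu.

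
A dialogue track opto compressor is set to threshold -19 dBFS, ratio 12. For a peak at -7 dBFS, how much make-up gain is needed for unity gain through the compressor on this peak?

The peak compresses to -19 + 12/12 = -18 dBFS.
To reach -7 dBFS requires -7 − (-18) = 11 dB of make-up.

11 dB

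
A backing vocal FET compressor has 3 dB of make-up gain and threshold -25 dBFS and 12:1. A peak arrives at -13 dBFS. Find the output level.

The input is 12 dB above the -25 dBFS threshold.
At 12:1 the overshoot is divided by 12, leaving 1 dB above threshold.
Output = -25 + 1 = -24 dBFS; make-up adds 3 dB, giving -21 dBFS.

-21 dBFS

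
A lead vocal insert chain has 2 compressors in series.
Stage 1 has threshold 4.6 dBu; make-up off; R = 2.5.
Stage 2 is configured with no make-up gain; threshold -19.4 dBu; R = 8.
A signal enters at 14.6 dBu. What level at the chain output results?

-15.9 dBu

Stage 1: 10 dB above 4.6 dBu, reduced 2.5:1 to 4 dB above → 8.6 dBu.
Stage 2: 28 dB above -19.4 dBu, reduced 8:1 to 3.5 dB above → -15.9 dBu.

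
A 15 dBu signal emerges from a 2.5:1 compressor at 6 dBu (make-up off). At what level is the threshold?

0 dBu

Let T be the threshold. Output overshoot = (input overshoot)/R, so 6 − T = (15 − T)/2.5.
2.5·(6 − T) = 15 − T → 1.5·T = 15 − 15 = 0.
T = 0/1.5 = 0 dBu.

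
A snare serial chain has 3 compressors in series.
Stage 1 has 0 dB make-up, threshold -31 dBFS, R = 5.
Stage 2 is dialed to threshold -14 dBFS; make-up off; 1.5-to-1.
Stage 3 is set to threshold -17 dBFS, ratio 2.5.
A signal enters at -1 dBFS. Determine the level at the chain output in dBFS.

Stage 1: 30 dB above -31 dBFS, reduced 5:1 to 6 dB above → -25 dBFS.
Stage 2: below threshold (-25 ≤ -14); passes unchanged; output -25 dBFS.
Stage 3: below threshold (-25 ≤ -17); passes unchanged; output -25 dBFS.

-25 dBFS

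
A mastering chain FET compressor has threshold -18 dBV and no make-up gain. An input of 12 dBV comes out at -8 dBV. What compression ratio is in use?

3:1

Input overshoot = 12 − (-18) = 30 dB; output overshoot = -8 − (-18) = 10 dB.
Ratio = 30 / 10 = 3.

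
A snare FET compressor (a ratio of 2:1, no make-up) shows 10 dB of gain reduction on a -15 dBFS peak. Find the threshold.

Let T be the threshold. Output overshoot = (input overshoot)/R, so -25 − T = (-15 − T)/2.
2·(-25 − T) = -15 − T → 1·T = -50 − (-15) = -35.
T = -35/1 = -35 dBFS.

-35 dBFS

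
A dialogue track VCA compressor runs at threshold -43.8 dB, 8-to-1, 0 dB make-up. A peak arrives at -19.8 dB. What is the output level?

-40.8 dB

Overshoot: -19.8 − (-43.8) = 24 dB.
8:1 compression reduces that to 24/8 = 3 dB over.
So the level is -43.8 + 3 = -40.8 dB.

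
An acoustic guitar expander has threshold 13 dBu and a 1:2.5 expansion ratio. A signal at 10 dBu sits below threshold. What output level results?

Undershoot = 13 − 10 = 3 dB.
At 1:2.5, that expands to 7.5 dB under threshold.
Output = 13 − 7.5 = 5.5 dBu.

5.5 dBu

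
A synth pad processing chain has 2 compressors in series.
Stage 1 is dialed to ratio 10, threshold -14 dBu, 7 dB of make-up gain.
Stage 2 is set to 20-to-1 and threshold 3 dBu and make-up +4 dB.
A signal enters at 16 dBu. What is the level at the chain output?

0 dBu

Stage 1: overshoot 30 dB → 30/10 = 3 dB → -11 dBu; +7 dB make-up → -4 dBu.
Stage 2: -4 dBu ≤ 3 dBu, so stage 2 doesn't engage; make-up brings it to 0 dBu.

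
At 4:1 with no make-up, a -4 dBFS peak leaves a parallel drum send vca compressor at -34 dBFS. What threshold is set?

-44 dBFS

Gain reduction = -4 − (-34) = 30 dB; output overshoot = GR / (R − 1) = 30 / 3 = 10 dB.
Threshold = output − output overshoot = -34 − 10 = -44 dBFS.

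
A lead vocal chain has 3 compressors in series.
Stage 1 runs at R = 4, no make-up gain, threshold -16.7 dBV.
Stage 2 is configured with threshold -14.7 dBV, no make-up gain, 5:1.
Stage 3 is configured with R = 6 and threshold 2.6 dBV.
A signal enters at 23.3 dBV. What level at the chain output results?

-13.1 dBV

Stage 1: overshoot 40 dB → 40/4 = 10 dB → -6.7 dBV.
Stage 2: -6.7 dBV is 8 dB over -14.7 dBV; at 5:1 that becomes 1.6 dB over, giving -13.1 dBV.
Stage 3: -13.1 dBV ≤ 2.6 dBV, so stage 3 doesn't engage; output -13.1 dBV.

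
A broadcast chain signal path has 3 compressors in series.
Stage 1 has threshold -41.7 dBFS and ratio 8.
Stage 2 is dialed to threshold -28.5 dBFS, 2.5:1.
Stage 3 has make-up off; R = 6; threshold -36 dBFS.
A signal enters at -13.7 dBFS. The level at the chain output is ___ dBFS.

Stage 1: 28 dB above -41.7 dBFS, reduced 8:1 to 3.5 dB above → -38.2 dBFS.
Stage 2: -38.2 dBFS ≤ -28.5 dBFS, so stage 2 doesn't engage; output -38.2 dBFS.
Stage 3: below threshold (-38.2 ≤ -36); passes unchanged; output -38.2 dBFS.

-38.2 dBFS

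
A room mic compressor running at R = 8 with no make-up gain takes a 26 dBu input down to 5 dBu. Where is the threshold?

2 dBu

Let T be the threshold. Output overshoot = (input overshoot)/R, so 5 − T = (26 − T)/8.
8·(5 − T) = 26 − T → 7·T = 40 − 26 = 14.
T = 14/7 = 2 dBu.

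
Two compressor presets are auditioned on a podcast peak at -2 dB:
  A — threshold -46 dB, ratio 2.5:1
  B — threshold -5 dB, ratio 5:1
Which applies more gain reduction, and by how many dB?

A, by 24 dB

A: GR = 44 − 44/2.5 = 26.4 dB.
B: GR = 3 − 3/5 = 2.4 dB.
A applies 24 dB more gain reduction.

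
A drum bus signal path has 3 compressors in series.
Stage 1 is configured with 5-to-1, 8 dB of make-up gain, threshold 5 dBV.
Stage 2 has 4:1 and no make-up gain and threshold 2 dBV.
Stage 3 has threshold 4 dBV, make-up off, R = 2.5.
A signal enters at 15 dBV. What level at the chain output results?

4.5 dBV

Stage 1: 15 dBV is 10 dB over 5 dBV; at 5:1 that becomes 2 dB over, giving 7 dBV; +8 dB make-up → 15 dBV.
Stage 2: overshoot 13 dB → 13/4 = 3.25 dB → 5.25 dBV.
Stage 3: overshoot 1.25 dB → 1.25/2.5 = 0.5 dB → 4.5 dBV.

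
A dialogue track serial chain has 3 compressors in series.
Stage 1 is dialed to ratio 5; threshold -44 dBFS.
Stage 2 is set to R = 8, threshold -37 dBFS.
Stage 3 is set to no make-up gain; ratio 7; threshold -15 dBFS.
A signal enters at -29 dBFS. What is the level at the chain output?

Stage 1: 15 dB above -44 dBFS, reduced 5:1 to 3 dB above → -41 dBFS.
Stage 2: -41 dBFS ≤ -37 dBFS, so stage 2 doesn't engage; output -41 dBFS.
Stage 3: -41 dBFS is at or below the -15 dBFS threshold — no compression; output -41 dBFS.

-41 dBFS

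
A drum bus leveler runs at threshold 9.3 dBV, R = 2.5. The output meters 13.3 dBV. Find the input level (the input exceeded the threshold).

The compressed level sits 13.3 − 9.3 = 4 dB over threshold.
Input overshoot = R × output overshoot = 10 dB → input = 9.3 + 10 = 19.3 dBV.

19.3 dBV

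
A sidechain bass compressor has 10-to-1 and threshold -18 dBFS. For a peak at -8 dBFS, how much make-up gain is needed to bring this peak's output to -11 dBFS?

6 dB

Overshoot 10 dB → 10/10 = 1 dB after compression, so the compressed level is -18 + 1 = -17 dBFS.
Make-up = target − compressed = -11 − (-17) = 6 dB.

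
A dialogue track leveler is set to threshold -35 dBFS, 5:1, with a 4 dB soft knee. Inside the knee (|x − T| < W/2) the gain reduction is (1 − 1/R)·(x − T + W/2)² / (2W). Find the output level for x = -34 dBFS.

-34.9 dBFS

x − T + W/2 = -34 − (-35) + 2 = 3.
GR = (1 − 1/5) × 3² / 8 = 0.8 × 9 / 8 = 0.9 dB.
Output = -34 − 0.9 = -34.9 dBFS.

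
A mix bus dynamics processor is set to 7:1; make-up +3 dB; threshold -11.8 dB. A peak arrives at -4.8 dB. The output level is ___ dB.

The input is 7 dB above the -11.8 dB threshold.
The 7 dB excess becomes 1 dB after 7:1 reduction.
That puts the output at -10.8 dB; make-up adds 3 dB, giving -7.8 dB.

-7.8 dB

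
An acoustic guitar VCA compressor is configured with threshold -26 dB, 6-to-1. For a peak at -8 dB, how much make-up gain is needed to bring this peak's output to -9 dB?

14 dB

The peak compresses to -26 + 18/6 = -23 dB.
To reach -9 dB requires -9 − (-23) = 14 dB of make-up.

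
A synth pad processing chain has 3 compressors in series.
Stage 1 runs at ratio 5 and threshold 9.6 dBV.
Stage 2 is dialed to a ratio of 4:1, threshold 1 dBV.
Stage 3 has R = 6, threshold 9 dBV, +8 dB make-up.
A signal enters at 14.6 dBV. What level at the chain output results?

Stage 1: overshoot 5 dB → 5/5 = 1 dB → 10.6 dBV.
Stage 2: 9.6 dB above 1 dBV, reduced 4:1 to 2.4 dB above → 3.4 dBV.
Stage 3: 3.4 dBV ≤ 9 dBV, so stage 3 doesn't engage; make-up brings it to 11.4 dBV.

11.4 dBV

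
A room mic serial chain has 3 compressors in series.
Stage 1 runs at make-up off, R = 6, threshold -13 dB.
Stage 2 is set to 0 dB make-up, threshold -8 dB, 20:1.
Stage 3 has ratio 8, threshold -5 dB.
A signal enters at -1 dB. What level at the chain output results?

Stage 1: 12 dB above -13 dB, reduced 6:1 to 2 dB above → -11 dB.
Stage 2: -11 dB ≤ -8 dB, so stage 2 doesn't engage; output -11 dB.
Stage 3: below threshold (-11 ≤ -5); passes unchanged; output -11 dB.

-11 dB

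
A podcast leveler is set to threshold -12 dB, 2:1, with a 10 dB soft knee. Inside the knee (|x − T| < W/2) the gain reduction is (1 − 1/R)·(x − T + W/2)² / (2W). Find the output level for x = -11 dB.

x − T + W/2 = -11 − (-12) + 5 = 6.
GR = (1 − 1/2) × 6² / 20 = 0.5 × 36 / 20 = 0.9 dB.
Output = -11 − 0.9 = -11.9 dB.

-11.9 dB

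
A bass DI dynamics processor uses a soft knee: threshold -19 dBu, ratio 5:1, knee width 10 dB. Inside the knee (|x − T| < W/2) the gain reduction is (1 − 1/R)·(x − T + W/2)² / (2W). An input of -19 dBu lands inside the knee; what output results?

x − T + W/2 = -19 − (-19) + 5 = 5.
GR = (1 − 1/5) × 5² / 20 = 0.8 × 25 / 20 = 1 dB.
Output = -19 − 1 = -20 dBu.

-20 dBu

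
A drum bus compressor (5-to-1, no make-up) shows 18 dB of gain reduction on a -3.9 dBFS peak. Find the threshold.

-26.4 dBFS

Gain reduction = -3.9 − (-21.9) = 18 dB; output overshoot = GR / (R − 1) = 18 / 4 = 4.5 dB.
Threshold = output − output overshoot = -21.9 − 4.5 = -26.4 dBFS.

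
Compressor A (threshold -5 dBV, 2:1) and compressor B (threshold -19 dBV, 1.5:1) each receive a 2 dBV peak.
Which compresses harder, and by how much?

B, by 3.5 dB

A: 7 dB over, compressed to 3.5 dB over, so 3.5 dB of GR.
B: 21 dB over, compressed to 14 dB over, so 7 dB of GR.
B applies 3.5 dB more gain reduction.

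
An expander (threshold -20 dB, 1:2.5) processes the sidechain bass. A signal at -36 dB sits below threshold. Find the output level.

Below threshold, a 1:2.5 expander applies gain = (2.5−1)×(T − x) of attenuation.
(2.5−1) × 16 = 24 dB, so output = -36 − 24 = -60 dB.

-60 dB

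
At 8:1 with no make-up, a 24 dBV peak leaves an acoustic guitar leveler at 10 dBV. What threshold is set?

Gain reduction = 24 − 10 = 14 dB; output overshoot = GR / (R − 1) = 14 / 7 = 2 dB.
Threshold = output − output overshoot = 10 − 2 = 8 dBV.

8 dBV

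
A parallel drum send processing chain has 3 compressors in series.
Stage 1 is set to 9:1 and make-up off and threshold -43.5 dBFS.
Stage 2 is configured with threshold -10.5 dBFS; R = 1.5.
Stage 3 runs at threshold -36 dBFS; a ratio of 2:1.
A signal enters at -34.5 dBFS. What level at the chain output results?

Stage 1: -34.5 dBFS is 9 dB over -43.5 dBFS; at 9:1 that becomes 1 dB over, giving -42.5 dBFS.
Stage 2: -42.5 dBFS ≤ -10.5 dBFS, so stage 2 doesn't engage; output -42.5 dBFS.
Stage 3: -42.5 dBFS ≤ -36 dBFS, so stage 3 doesn't engage; output -42.5 dBFS.

-42.5 dBFS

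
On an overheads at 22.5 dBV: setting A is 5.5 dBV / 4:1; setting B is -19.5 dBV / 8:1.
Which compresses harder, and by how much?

B, by 24 dB

A: GR = 17 − 17/4 = 12.75 dB.
B: GR = 42 − 42/8 = 36.75 dB.
B reduces 24 dB more.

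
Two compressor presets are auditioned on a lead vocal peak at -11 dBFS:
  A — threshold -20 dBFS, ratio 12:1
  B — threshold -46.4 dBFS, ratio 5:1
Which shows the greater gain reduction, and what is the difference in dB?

A: 9 dB over, compressed to 0.75 dB over, so 8.25 dB of GR.
B: 35.4 dB over, compressed to 7.08 dB over, so 28.32 dB of GR.
B reduces 20.07 dB more.

B, by 20.07 dB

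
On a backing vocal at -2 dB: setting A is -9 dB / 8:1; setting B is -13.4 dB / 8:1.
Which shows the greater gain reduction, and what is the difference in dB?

A: GR = 7 − 7/8 = 6.125 dB.
B: GR = 11.4 − 11.4/8 = 9.975 dB.
Difference: 3.85 dB in favour of B.

B, by 3.85 dB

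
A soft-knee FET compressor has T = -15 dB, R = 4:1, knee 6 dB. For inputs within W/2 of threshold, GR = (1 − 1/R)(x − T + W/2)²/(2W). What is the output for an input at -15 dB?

x − T + W/2 = -15 − (-15) + 3 = 3.
GR = (1 − 1/4) × 3² / 12 = 0.75 × 9 / 12 = 0.5625 dB.
Output = -15 − 0.5625 = -15.5625 dB.

-15.5625 dB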